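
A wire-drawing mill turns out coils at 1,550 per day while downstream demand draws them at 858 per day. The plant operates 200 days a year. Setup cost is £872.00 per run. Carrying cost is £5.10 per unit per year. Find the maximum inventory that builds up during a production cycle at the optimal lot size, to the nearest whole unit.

Annual demand D = 858 × 200 = 171,600.
Production build-up factor (1 − d/p) = 1 − 858/1,550 = 0.4465.
Q* = √(2DS / (H(1 − d/p))) = √(2 × 171,600 × 872 / (5.1 × 0.4465)).
= √(299,270,400 / 2.2769) ≈ 11464.618.
Maximum inventory = Q*(1 − d/p) = 11464.618 × 0.4465 ≈ 5118.397.

I_max ≈ 5,118 coils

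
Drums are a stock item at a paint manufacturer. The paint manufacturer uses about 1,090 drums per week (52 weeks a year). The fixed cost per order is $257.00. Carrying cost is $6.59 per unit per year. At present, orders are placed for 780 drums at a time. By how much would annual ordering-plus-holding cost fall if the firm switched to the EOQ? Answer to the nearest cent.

Extra cost ≈ $7,389.39 per year

Annual demand D = 1,090 × 52 = 56,680.
EOQ = √(2DS/H) = √(2 × 56,680 × 257 / 6.59) ≈ 2102.59.
Cost at Q* = (D/Q*)S + (Q*/2)H = √(2DSH) ≈ $13,856.04.
Cost at Q = 780: (56,680/780)×257 + (780/2)×6.59 = $18,675.33 + $2,570.10 = $21,245.43.
Excess = $21,245.43 − $13,856.04 = $7,389.39.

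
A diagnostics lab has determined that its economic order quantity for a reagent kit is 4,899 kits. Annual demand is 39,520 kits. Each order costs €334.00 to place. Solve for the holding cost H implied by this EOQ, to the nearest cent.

Invert the EOQ relation Q*² = 2DS/H.
From Q* = √(2DS/H): H = 2DS / Q*² = 2 × 39,520 × 334 / 4,899² = 1.1000.

H ≈ €1.10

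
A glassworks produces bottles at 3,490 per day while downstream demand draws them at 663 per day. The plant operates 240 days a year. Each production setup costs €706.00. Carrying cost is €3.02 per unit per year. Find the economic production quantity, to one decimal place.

Annual demand D = 663 × 240 = 159,120.
Production build-up factor (1 − d/p) = 1 − 663/3,490 = 0.8100.
Q* = √(2DS / (H(1 − d/p))) = √(2 × 159,120 × 706 / (3.02 × 0.8100)).
= √(224,677,440 / 2.4463) ≈ 9583.542.

Q* ≈ 9,583.5 bottles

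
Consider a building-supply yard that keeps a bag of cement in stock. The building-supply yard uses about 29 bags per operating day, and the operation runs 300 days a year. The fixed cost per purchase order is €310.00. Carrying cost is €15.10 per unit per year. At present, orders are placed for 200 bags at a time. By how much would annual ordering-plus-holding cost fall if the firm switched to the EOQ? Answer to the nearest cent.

Annual demand D = 29 × 300 = 8,700.
EOQ = √(2DS/H) = √(2 × 8,700 × 310 / 15.1) ≈ 597.68.
Cost at Q* = (D/Q*)S + (Q*/2)H = √(2DSH) ≈ €9,024.93.
Cost at Q = 200: (8,700/200)×310 + (200/2)×15.1 = €13,485.00 + €1,510.00 = €14,995.00.
Excess = €14,995.00 − €9,024.93 = €5,970.07.

Extra cost ≈ €5,970.07 per year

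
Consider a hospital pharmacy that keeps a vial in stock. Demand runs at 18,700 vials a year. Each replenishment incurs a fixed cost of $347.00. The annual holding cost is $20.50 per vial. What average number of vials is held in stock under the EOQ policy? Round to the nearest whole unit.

EOQ = √(2DS/H) = √(2 × 18,700 × 347 / 20.5) ≈ 795.65.
Average inventory = Q*/2 ≈ 795.65 / 2 = 397.826.

Average inventory ≈ 398 vials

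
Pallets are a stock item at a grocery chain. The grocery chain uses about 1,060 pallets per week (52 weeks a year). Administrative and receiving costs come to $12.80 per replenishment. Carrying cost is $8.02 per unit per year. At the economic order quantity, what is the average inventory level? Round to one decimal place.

Annual demand D = 1,060 × 52 = 55,120.
EOQ = √(2DS/H) = √(2 × 55,120 × 12.8 / 8.02) ≈ 419.46.
Average inventory = Q*/2 ≈ 419.46 / 2 = 209.728.

Average inventory ≈ 209.7 pallets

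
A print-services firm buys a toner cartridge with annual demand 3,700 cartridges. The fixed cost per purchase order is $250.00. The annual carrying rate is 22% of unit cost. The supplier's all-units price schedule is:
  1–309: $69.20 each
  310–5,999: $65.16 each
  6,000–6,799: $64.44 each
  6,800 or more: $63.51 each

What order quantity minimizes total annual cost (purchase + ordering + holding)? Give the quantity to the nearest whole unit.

Holding cost per unit per year at price C is H = 0.22·C.
For each price level, check whether its EOQ is feasible; otherwise the best quantity at that price is the breakpoint.
Tier 1 ($69.20): EOQ = 348.6 exceeds tier's upper bound 309, so this tier is dominated.
EOQ at $65.16 = 359.2 (feasible in tier 2): TC = 3,700×$65.16 + (3,700/359.2)×250 + (359.2/2)×0.22×$65.16 = $246,241.77.
EOQ at $64.44 = 361.2 < 6000, so use break Q=6000: TC = 3,700×$64.44 + (3,700/6000.0)×250 + (6000.0/2)×0.22×$64.44 = $281,112.57.
EOQ at $63.51 = 363.9 < 6800, so use break Q=6800: TC = 3,700×$63.51 + (3,700/6800.0)×250 + (6800.0/2)×0.22×$63.51 = $282,628.51.
Lowest total cost is $246,241.77 at Q = 359.2.

Q* ≈ 359 cartridges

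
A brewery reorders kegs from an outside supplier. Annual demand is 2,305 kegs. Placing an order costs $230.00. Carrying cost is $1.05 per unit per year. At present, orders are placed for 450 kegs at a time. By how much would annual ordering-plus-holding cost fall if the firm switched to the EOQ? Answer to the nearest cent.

Extra cost ≈ $359.22 per year

EOQ = √(2DS/H) = √(2 × 2,305 × 230 / 1.05) ≈ 1004.89.
Cost at Q* = (D/Q*)S + (Q*/2)H = √(2DSH) ≈ $1,055.14.
Cost at Q = 450: (2,305/450)×230 + (450/2)×1.05 = $1,178.11 + $236.25 = $1,414.36.
Excess = $1,414.36 − $1,055.14 = $359.22.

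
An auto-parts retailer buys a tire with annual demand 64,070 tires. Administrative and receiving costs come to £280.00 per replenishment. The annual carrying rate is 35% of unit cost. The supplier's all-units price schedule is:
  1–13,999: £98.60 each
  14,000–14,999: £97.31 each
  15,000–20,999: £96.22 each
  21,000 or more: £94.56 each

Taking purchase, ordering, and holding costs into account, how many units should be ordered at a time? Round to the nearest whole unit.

Q* ≈ 1,020 tires

Holding cost per unit per year at price C is H = 0.35·C.
Candidates are each tier's EOQ (if it falls in that tier) and each price-break quantity.
EOQ at £98.60 = 1019.6 (feasible in tier 1): TC = 64,070×£98.60 + (64,070/1019.6)×280 + (1019.6/2)×0.35×£98.60 = £6,352,489.94.
EOQ at £97.31 = 1026.4 < 14000, so use break Q=14000: TC = 64,070×£97.31 + (64,070/14000.0)×280 + (14000.0/2)×0.35×£97.31 = £6,474,342.60.
EOQ at £96.22 = 1032.2 < 15000, so use break Q=15000: TC = 64,070×£96.22 + (64,070/15000.0)×280 + (15000.0/2)×0.35×£96.22 = £6,418,588.87.
EOQ at £94.56 = 1041.2 < 21000, so use break Q=21000: TC = 64,070×£94.56 + (64,070/21000.0)×280 + (21000.0/2)×0.35×£94.56 = £6,406,821.47.
Lowest total cost is £6,352,489.94 at Q = 1019.6.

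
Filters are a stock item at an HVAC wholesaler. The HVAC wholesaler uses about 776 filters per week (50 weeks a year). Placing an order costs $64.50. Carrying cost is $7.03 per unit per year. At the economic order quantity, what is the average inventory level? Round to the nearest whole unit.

Annual demand D = 776 × 50 = 38,800.
The optimal lot size = √(2DS/H) = √(2 × 38,800 × 64.5 / 7.03) ≈ 843.79.
Average inventory = Q*/2 ≈ 843.79 / 2 = 421.894.

Average inventory ≈ 422 filters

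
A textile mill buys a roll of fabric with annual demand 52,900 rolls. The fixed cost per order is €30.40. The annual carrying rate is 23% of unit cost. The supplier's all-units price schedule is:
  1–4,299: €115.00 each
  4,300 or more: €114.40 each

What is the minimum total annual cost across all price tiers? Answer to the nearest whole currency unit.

TC* ≈ €6,092,723

Holding cost per unit per year at price C is H = 0.23·C.
For each price level, check whether its EOQ is feasible; otherwise the best quantity at that price is the breakpoint.
EOQ at €115.00 = 348.7 (feasible in tier 1): TC = 52,900×€115.00 + (52,900/348.7)×30.4 + (348.7/2)×0.23×€115.00 = €6,092,723.43.
EOQ at €114.40 = 349.6 < 4300, so use break Q=4300: TC = 52,900×€114.40 + (52,900/4300.0)×30.4 + (4300.0/2)×0.23×€114.40 = €6,108,704.79.
Lowest total cost among the candidates is at Q = 348.7.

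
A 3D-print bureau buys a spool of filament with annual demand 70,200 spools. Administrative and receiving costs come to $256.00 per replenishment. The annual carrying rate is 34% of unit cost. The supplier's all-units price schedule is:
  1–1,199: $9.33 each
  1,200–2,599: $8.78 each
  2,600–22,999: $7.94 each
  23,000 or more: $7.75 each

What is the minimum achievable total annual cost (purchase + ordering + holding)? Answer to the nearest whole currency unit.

TC* ≈ $567,238

Holding cost per unit per year at price C is H = 0.34·C.
Evaluate total cost at each tier's feasible EOQ or, if the EOQ is below the tier, at the tier's minimum quantity.
Tier 1 ($9.33): EOQ = 3366.1 exceeds tier's upper bound 1199, so this tier is dominated.
Tier 2 ($8.78): EOQ = 3469.9 exceeds tier's upper bound 2599, so this tier is dominated.
EOQ at $7.94 = 3648.8 (feasible in tier 3): TC = 70,200×$7.94 + (70,200/3648.8)×256 + (3648.8/2)×0.34×$7.94 = $567,238.39.
EOQ at $7.75 = 3693.3 < 23000, so use break Q=23000: TC = 70,200×$7.75 + (70,200/23000.0)×256 + (23000.0/2)×0.34×$7.75 = $575,133.86.
Lowest total cost among the candidates is at Q = 3648.8.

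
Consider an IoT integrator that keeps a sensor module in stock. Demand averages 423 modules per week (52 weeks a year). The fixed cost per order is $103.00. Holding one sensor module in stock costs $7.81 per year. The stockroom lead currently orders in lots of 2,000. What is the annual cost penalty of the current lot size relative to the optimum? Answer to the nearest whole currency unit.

Annual demand D = 423 × 52 = 21,996.
EOQ = √(2DS/H) = √(2 × 21,996 × 103 / 7.81) ≈ 761.69.
Cost at Q* = (D/Q*)S + (Q*/2)H = √(2DSH) ≈ $5,948.82.
Cost at Q = 2,000: (21,996/2,000)×103 + (2,000/2)×7.81 = $1,132.79 + $7,810.00 = $8,942.79.
Excess = $8,942.79 − $5,948.82 = $2,993.97.

Extra cost ≈ $2,994 per year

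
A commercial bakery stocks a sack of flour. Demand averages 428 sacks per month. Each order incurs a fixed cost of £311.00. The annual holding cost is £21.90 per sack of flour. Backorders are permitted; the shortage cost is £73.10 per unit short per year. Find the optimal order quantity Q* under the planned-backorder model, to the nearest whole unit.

Q* ≈ 435 sacks

Annual demand D = 428 × 12 = 5,136.
With planned backorders, Q* = √(2DS/H) · √((H+B)/B).
√(2DS/H) = √(2 × 5,136 × 311 / 21.9) = 381.932.
√((H+B)/B) = √((21.9+73.1)/73.1) = 1.1400.
Q* ≈ 435.400.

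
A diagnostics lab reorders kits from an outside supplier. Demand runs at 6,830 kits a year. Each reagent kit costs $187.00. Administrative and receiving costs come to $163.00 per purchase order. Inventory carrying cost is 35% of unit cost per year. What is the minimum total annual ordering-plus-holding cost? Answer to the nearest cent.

Holding cost H = 0.35 × $187.00 = $65.4500 per unit per year.
EOQ = √(2DS/H) = √(2 × 6,830 × 163 / 65.45) ≈ 184.44.
At the optimum the two cost components are equal, so total cost = 2·(Q*/2)H = Q*·H.
Minimum total = √(2DSH) = √(2 × 6,830 × 163 × 65.45) ≈ 12071.854.

TC* ≈ $12,071.85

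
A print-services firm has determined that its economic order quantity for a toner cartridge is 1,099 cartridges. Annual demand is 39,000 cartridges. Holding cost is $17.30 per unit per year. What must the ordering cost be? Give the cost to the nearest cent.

Squaring Q* = √(2DS/H) gives Q*² = 2DS/H.
From Q* = √(2DS/H): S = Q*²H / (2D) = 1,099² × 17.3 / (2 × 39,000) = 267.8841.

S ≈ $267.88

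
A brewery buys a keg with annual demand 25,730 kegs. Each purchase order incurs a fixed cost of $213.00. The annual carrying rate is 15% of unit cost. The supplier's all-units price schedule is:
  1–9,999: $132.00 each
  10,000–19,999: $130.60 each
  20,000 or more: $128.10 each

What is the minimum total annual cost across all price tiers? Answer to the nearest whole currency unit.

Holding cost per unit per year at price C is H = 0.15·C.
Evaluate total cost at each tier's feasible EOQ or, if the EOQ is below the tier, at the tier's minimum quantity.
EOQ at $132.00 = 744.0 (feasible in tier 1): TC = 25,730×$132.00 + (25,730/744.0)×213 + (744.0/2)×0.15×$132.00 = $3,411,091.85.
EOQ at $130.60 = 748.0 < 10000, so use break Q=10000: TC = 25,730×$130.60 + (25,730/10000.0)×213 + (10000.0/2)×0.15×$130.60 = $3,458,836.05.
EOQ at $128.10 = 755.3 < 20000, so use break Q=20000: TC = 25,730×$128.10 + (25,730/20000.0)×213 + (20000.0/2)×0.15×$128.10 = $3,488,437.02.
Lowest total cost among the candidates is at Q = 744.0.

TC* ≈ $3,411,092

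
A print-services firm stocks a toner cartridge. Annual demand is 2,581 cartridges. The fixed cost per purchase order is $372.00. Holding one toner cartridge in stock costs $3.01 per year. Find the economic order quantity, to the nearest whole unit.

Q* ≈ 799 cartridges

EOQ = √(2DS / H) = √(2 × 2,581 × 372 / 3.01).
= √(1,920,264 / 3.01) = √637,961.4618 ≈ 798.725.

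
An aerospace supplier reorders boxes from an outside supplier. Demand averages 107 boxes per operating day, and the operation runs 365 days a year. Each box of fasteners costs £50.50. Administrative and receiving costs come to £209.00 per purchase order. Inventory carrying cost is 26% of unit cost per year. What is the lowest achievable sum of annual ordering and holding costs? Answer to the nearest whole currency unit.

TC* ≈ £14,641

Annual demand D = 107 × 365 = 39,055.
Holding cost H = 0.26 × £50.50 = £13.1300 per unit per year.
EOQ = √(2DS/H) = √(2 × 39,055 × 209 / 13.13) ≈ 1115.05.
At the optimum the two cost components are equal, so total cost = 2·(Q*/2)H = Q*·H.
Minimum total = √(2DSH) = √(2 × 39,055 × 209 × 13.13) ≈ 14640.598.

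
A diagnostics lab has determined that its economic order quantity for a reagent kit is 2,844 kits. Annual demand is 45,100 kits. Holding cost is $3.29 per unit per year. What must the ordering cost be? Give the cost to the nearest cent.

The basic EOQ model gives Q* = √(2DS/H); rearrange for the unknown.
From Q* = √(2DS/H): S = Q*²H / (2D) = 2,844² × 3.29 / (2 × 45,100) = 295.0180.

S ≈ $295.02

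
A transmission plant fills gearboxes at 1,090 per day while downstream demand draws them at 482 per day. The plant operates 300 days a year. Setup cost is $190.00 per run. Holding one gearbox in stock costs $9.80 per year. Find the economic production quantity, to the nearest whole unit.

Q* ≈ 3,170 gearboxes

Annual demand D = 482 × 300 = 144,600.
Production build-up factor (1 − d/p) = 1 − 482/1,090 = 0.5578.
Q* = √(2DS / (H(1 − d/p))) = √(2 × 144,600 × 190 / (9.8 × 0.5578)).
= √(54,948,000 / 5.4664) ≈ 3170.475.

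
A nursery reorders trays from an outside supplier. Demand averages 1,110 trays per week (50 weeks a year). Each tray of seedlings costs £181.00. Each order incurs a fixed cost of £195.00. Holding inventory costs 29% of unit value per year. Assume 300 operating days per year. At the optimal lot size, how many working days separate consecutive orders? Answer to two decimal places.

T ≈ 3.47 days

Annual demand D = 1,110 × 50 = 55,500.
Holding cost H = 0.29 × £181.00 = £52.4900 per unit per year.
EOQ = √(2DS/H) = √(2 × 55,500 × 195 / 52.49) ≈ 642.16.
Cycle time = Q*/D × 300 = 642.16 / 55,500 × 300 ≈ 3.471 days.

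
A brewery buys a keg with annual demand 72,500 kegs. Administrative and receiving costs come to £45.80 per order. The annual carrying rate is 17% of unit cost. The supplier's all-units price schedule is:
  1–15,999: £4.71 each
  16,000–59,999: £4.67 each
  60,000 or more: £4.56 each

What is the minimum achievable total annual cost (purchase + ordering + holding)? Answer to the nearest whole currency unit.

Holding cost per unit per year at price C is H = 0.17·C.
For each price level, check whether its EOQ is feasible; otherwise the best quantity at that price is the breakpoint.
EOQ at £4.71 = 2879.9 (feasible in tier 1): TC = 72,500×£4.71 + (72,500/2879.9)×45.8 + (2879.9/2)×0.17×£4.71 = £343,780.96.
EOQ at £4.67 = 2892.2 < 16000, so use break Q=16000: TC = 72,500×£4.67 + (72,500/16000.0)×45.8 + (16000.0/2)×0.17×£4.67 = £345,133.73.
EOQ at £4.56 = 2926.9 < 60000, so use break Q=60000: TC = 72,500×£4.56 + (72,500/60000.0)×45.8 + (60000.0/2)×0.17×£4.56 = £353,911.34.
Lowest total cost among the candidates is at Q = 2879.9.

TC* ≈ £343,781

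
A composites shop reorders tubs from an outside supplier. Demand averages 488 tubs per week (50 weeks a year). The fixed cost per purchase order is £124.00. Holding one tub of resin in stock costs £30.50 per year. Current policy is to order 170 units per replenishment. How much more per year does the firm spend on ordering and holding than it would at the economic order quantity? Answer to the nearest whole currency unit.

Extra cost ≈ £6,805 per year

Annual demand D = 488 × 50 = 24,400.
EOQ = √(2DS/H) = √(2 × 24,400 × 124 / 30.5) ≈ 445.42.
Cost at Q* = (D/Q*)S + (Q*/2)H = √(2DSH) ≈ £13,585.35.
Cost at Q = 170: (24,400/170)×124 + (170/2)×30.5 = £17,797.65 + £2,592.50 = £20,390.15.
Excess = £20,390.15 − £13,585.35 = £6,804.80.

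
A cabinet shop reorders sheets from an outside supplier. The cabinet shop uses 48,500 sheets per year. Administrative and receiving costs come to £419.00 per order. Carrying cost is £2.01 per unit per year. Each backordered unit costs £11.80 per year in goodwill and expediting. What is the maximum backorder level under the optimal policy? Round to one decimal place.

S* ≈ 708.0 sheets

With planned backorders, Q* = √(2DS/H) · √((H+B)/B).
√(2DS/H) = √(2 × 48,500 × 419 / 2.01) = 4496.710.
√((H+B)/B) = √((2.01+11.8)/11.8) = 1.0818.
Q* ≈ 4864.640.
S* = Q* · H/(H+B) = 4864.640 × 2.01/13.81 ≈ 708.032.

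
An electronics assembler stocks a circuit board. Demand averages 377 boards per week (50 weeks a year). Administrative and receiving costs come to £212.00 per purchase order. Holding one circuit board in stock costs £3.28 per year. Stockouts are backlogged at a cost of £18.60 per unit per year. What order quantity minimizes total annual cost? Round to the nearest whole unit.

Q* ≈ 1,693 boards

Annual demand D = 377 × 50 = 18,850.
With planned backorders, Q* = √(2DS/H) · √((H+B)/B).
√(2DS/H) = √(2 × 18,850 × 212 / 3.28) = 1560.996.
√((H+B)/B) = √((3.28+18.6)/18.6) = 1.0846.
Q* ≈ 1693.046.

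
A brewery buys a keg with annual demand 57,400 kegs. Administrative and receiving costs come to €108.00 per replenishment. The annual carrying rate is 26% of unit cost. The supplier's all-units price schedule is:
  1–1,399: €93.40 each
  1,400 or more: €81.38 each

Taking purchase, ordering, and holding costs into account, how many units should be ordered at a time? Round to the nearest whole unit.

Q* ≈ 1,400 kegs

Holding cost per unit per year at price C is H = 0.26·C.
Evaluate total cost at each tier's feasible EOQ or, if the EOQ is below the tier, at the tier's minimum quantity.
EOQ at €93.40 = 714.5 (feasible in tier 1): TC = 57,400×€93.40 + (57,400/714.5)×108 + (714.5/2)×0.26×€93.40 = €5,378,511.74.
EOQ at €81.38 = 765.5 < 1400, so use break Q=1400: TC = 57,400×€81.38 + (57,400/1400.0)×108 + (1400.0/2)×0.26×€81.38 = €4,690,451.16.
Lowest total cost is €4,690,451.16 at Q = 1400.0.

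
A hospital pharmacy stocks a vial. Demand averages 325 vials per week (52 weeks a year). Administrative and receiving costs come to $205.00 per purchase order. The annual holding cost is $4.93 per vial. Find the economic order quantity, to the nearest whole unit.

Annual demand D = 325 × 52 = 16,900.
EOQ = √(2DS / H) = √(2 × 16,900 × 205 / 4.93).
= √(6,929,000 / 4.93) = √1,405,476.6734 ≈ 1185.528.

Q* ≈ 1,186 vials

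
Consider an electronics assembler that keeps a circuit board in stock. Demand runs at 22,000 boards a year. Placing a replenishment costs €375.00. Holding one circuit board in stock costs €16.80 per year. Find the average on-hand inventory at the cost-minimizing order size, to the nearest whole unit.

Average inventory ≈ 496 boards

The optimal lot size = √(2DS/H) = √(2 × 22,000 × 375 / 16.8) ≈ 991.03.
Average inventory = Q*/2 ≈ 991.03 / 2 = 495.516.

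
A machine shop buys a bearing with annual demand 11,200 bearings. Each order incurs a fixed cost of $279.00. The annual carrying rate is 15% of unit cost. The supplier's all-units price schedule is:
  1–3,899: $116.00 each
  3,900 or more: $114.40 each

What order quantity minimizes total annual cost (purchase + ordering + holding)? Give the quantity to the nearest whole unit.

Q* ≈ 599 bearings

Holding cost per unit per year at price C is H = 0.15·C.
Candidates are each tier's EOQ (if it falls in that tier) and each price-break quantity.
EOQ at $116.00 = 599.3 (feasible in tier 1): TC = 11,200×$116.00 + (11,200/599.3)×279 + (599.3/2)×0.15×$116.00 = $1,309,627.99.
EOQ at $114.40 = 603.5 < 3900, so use break Q=3900: TC = 11,200×$114.40 + (11,200/3900.0)×279 + (3900.0/2)×0.15×$114.40 = $1,315,543.23.
Lowest total cost is $1,309,627.99 at Q = 599.3.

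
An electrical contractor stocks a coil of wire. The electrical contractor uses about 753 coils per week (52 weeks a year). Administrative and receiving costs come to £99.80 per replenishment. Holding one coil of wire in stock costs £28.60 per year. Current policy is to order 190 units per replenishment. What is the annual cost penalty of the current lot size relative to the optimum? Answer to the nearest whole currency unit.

Extra cost ≈ £8,333 per year

Annual demand D = 753 × 52 = 39,156.
EOQ = √(2DS/H) = √(2 × 39,156 × 99.8 / 28.6) ≈ 522.75.
Cost at Q* = (D/Q*)S + (Q*/2)H = √(2DSH) ≈ £14,950.73.
Cost at Q = 190: (39,156/190)×99.8 + (190/2)×28.6 = £20,567.20 + £2,717.00 = £23,284.20.
Excess = £23,284.20 − £14,950.73 = £8,333.47.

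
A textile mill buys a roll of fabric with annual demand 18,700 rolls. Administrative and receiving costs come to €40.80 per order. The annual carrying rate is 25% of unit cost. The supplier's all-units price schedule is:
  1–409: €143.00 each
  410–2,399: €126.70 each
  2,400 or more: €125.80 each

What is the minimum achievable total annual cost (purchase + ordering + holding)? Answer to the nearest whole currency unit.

Holding cost per unit per year at price C is H = 0.25·C.
Candidates are each tier's EOQ (if it falls in that tier) and each price-break quantity.
EOQ at €143.00 = 206.6 (feasible in tier 1): TC = 18,700×€143.00 + (18,700/206.6)×40.8 + (206.6/2)×0.25×€143.00 = €2,681,485.91.
EOQ at €126.70 = 219.5 < 410, so use break Q=410: TC = 18,700×€126.70 + (18,700/410.0)×40.8 + (410.0/2)×0.25×€126.70 = €2,377,644.25.
EOQ at €125.80 = 220.3 < 2400, so use break Q=2400: TC = 18,700×€125.80 + (18,700/2400.0)×40.8 + (2400.0/2)×0.25×€125.80 = €2,390,517.90.
Lowest total cost among the candidates is at Q = 410.0.

TC* ≈ €2,377,644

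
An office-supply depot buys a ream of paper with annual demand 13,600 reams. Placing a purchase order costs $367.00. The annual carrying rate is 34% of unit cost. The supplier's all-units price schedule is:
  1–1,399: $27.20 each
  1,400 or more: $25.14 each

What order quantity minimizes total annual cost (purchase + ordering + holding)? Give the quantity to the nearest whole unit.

Q* ≈ 1,400 reams

Holding cost per unit per year at price C is H = 0.34·C.
Candidates are each tier's EOQ (if it falls in that tier) and each price-break quantity.
EOQ at $27.20 = 1038.9 (feasible in tier 1): TC = 13,600×$27.20 + (13,600/1038.9)×367 + (1038.9/2)×0.34×$27.20 = $379,528.19.
EOQ at $25.14 = 1080.7 < 1400, so use break Q=1400: TC = 13,600×$25.14 + (13,600/1400.0)×367 + (1400.0/2)×0.34×$25.14 = $351,452.46.
Lowest total cost is $351,452.46 at Q = 1400.0.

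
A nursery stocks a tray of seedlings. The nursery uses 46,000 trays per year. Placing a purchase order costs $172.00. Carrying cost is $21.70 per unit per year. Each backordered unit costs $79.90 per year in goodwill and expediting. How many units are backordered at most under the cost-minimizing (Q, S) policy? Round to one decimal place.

With planned backorders, Q* = √(2DS/H) · √((H+B)/B).
√(2DS/H) = √(2 × 46,000 × 172 / 21.7) = 853.942.
√((H+B)/B) = √((21.7+79.9)/79.9) = 1.1276.
Q* ≈ 962.946.
S* = Q* · H/(H+B) = 962.946 × 21.7/101.6 ≈ 205.668.

S* ≈ 205.7 trays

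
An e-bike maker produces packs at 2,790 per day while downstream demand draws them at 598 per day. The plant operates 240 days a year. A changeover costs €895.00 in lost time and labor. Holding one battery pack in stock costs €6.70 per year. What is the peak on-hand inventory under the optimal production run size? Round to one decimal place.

Annual demand D = 598 × 240 = 143,520.
Production build-up factor (1 − d/p) = 1 − 598/2,790 = 0.7857.
Q* = √(2DS / (H(1 − d/p))) = √(2 × 143,520 × 895 / (6.7 × 0.7857)).
= √(256,900,800 / 5.2639) ≈ 6985.977.
Maximum inventory = Q*(1 − d/p) = 6985.977 × 0.7857 ≈ 5488.624.

I_max ≈ 5,488.6 packs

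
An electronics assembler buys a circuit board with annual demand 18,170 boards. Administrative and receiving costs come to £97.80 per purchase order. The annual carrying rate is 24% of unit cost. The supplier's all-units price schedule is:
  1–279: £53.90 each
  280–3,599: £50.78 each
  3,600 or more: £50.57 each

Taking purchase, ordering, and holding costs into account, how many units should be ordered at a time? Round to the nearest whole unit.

Q* ≈ 540 boards

Holding cost per unit per year at price C is H = 0.24·C.
Evaluate total cost at each tier's feasible EOQ or, if the EOQ is below the tier, at the tier's minimum quantity.
Tier 1 (£53.90): EOQ = 524.2 exceeds tier's upper bound 279, so this tier is dominated.
EOQ at £50.78 = 540.0 (feasible in tier 2): TC = 18,170×£50.78 + (18,170/540.0)×97.8 + (540.0/2)×0.24×£50.78 = £929,253.93.
EOQ at £50.57 = 541.1 < 3600, so use break Q=3600: TC = 18,170×£50.57 + (18,170/3600.0)×97.8 + (3600.0/2)×0.24×£50.57 = £941,196.76.
Lowest total cost is £929,253.93 at Q = 540.0.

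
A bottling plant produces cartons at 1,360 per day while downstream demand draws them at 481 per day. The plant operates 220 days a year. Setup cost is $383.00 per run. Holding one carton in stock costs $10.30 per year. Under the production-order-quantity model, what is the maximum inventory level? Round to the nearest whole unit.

Annual demand D = 481 × 220 = 105,820.
Production build-up factor (1 − d/p) = 1 − 481/1,360 = 0.6463.
Q* = √(2DS / (H(1 − d/p))) = √(2 × 105,820 × 383 / (10.3 × 0.6463)).
= √(81,058,120 / 6.6571) ≈ 3489.431.
Maximum inventory = Q*(1 − d/p) = 3489.431 × 0.6463 ≈ 2255.302.

I_max ≈ 2,255 cartons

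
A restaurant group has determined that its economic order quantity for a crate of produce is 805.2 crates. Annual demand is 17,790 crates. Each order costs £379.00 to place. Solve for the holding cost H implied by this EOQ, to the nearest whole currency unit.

Invert the EOQ relation Q*² = 2DS/H.
From Q* = √(2DS/H): H = 2DS / Q*² = 2 × 17,790 × 379 / 805.2² = 20.7988.

H ≈ £21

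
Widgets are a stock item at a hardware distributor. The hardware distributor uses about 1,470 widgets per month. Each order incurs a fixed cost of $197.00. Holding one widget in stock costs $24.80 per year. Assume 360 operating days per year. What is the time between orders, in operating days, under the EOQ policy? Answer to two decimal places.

T ≈ 10.80 days

Annual demand D = 1,470 × 12 = 17,640.
EOQ = √(2DS/H) = √(2 × 17,640 × 197 / 24.8) ≈ 529.38.
Cycle time = Q*/D × 360 = 529.38 / 17,640 × 360 ≈ 10.804 days.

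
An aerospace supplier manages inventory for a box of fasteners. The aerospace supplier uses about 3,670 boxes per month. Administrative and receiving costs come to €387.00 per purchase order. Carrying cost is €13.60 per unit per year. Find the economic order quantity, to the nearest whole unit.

Q* ≈ 1,583 boxes

Annual demand D = 3,670 × 12 = 44,040.
EOQ = √(2DS / H) = √(2 × 44,040 × 387 / 13.6).
= √(34,086,960 / 13.6) = √2,506,394.1176 ≈ 1583.160.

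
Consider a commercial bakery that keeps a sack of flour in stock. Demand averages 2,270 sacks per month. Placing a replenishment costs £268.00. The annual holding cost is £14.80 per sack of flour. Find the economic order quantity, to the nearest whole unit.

Q* ≈ 993 sacks

Annual demand D = 2,270 × 12 = 27,240.
EOQ = √(2DS / H) = √(2 × 27,240 × 268 / 14.8).
= √(14,600,640 / 14.8) = √986,529.7297 ≈ 993.242.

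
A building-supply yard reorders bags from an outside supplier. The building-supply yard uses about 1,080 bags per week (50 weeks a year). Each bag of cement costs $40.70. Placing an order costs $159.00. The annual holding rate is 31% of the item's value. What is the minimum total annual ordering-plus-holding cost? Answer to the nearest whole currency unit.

TC* ≈ $14,719

Annual demand D = 1,080 × 50 = 54,000.
Holding cost H = 0.31 × $40.70 = $12.6170 per unit per year.
The optimal lot size = √(2DS/H) = √(2 × 54,000 × 159 / 12.617) ≈ 1166.63.
At the optimum the two cost components are equal, so total cost = 2·(Q*/2)H = Q*·H.
Minimum total = √(2DSH) = √(2 × 54,000 × 159 × 12.617) ≈ 14719.345.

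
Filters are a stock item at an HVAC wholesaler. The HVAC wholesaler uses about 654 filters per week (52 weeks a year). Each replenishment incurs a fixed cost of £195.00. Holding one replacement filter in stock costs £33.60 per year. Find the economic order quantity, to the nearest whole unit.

Annual demand D = 654 × 52 = 34,008.
EOQ = √(2DS / H) = √(2 × 34,008 × 195 / 33.6).
= √(13,263,120 / 33.6) = √394,735.7143 ≈ 628.280.

Q* ≈ 628 filters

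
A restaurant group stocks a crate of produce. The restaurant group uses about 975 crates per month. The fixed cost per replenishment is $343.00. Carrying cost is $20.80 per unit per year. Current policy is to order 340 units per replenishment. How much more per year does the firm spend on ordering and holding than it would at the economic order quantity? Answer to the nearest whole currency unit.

Annual demand D = 975 × 12 = 11,700.
EOQ = √(2DS/H) = √(2 × 11,700 × 343 / 20.8) ≈ 621.19.
Cost at Q* = (D/Q*)S + (Q*/2)H = √(2DSH) ≈ $12,920.72.
Cost at Q = 340: (11,700/340)×343 + (340/2)×20.8 = $11,803.24 + $3,536.00 = $15,339.24.
Excess = $15,339.24 − $12,920.72 = $2,418.52.

Extra cost ≈ $2,419 per year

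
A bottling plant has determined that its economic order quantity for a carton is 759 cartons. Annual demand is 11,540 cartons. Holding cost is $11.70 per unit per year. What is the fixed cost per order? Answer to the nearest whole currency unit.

S ≈ $292

The basic EOQ model gives Q* = √(2DS/H); rearrange for the unknown.
From Q* = √(2DS/H): S = Q*²H / (2D) = 759² × 11.7 / (2 × 11,540) = 292.0341.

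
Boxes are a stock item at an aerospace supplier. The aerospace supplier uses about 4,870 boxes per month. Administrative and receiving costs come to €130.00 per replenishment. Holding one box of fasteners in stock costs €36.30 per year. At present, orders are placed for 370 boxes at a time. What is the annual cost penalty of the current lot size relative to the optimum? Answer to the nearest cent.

Extra cost ≈ €3,763.23 per year

Annual demand D = 4,870 × 12 = 58,440.
EOQ = √(2DS/H) = √(2 × 58,440 × 130 / 36.3) ≈ 646.98.
Cost at Q* = (D/Q*)S + (Q*/2)H = √(2DSH) ≈ €23,485.24.
Cost at Q = 370: (58,440/370)×130 + (370/2)×36.3 = €20,532.97 + €6,715.50 = €27,248.47.
Excess = €27,248.47 − €23,485.24 = €3,763.23.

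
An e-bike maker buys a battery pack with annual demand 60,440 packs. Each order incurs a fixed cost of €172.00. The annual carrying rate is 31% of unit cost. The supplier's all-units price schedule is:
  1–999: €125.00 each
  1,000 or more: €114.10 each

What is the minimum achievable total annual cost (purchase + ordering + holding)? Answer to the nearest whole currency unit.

Holding cost per unit per year at price C is H = 0.31·C.
For each price level, check whether its EOQ is feasible; otherwise the best quantity at that price is the breakpoint.
EOQ at €125.00 = 732.5 (feasible in tier 1): TC = 60,440×€125.00 + (60,440/732.5)×172 + (732.5/2)×0.31×€125.00 = €7,583,384.24.
EOQ at €114.10 = 766.7 < 1000, so use break Q=1000: TC = 60,440×€114.10 + (60,440/1000.0)×172 + (1000.0/2)×0.31×€114.10 = €6,924,285.18.
Lowest total cost among the candidates is at Q = 1000.0.

TC* ≈ €6,924,285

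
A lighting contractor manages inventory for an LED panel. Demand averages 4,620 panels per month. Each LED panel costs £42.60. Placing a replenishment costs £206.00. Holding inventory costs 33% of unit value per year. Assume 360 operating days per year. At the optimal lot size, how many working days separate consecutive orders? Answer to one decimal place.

T ≈ 8.3 days

Annual demand D = 4,620 × 12 = 55,440.
Holding cost H = 0.33 × £42.60 = £14.0580 per unit per year.
Q* = √(2DS/H) = √(2 × 55,440 × 206 / 14.058) ≈ 1274.67.
Cycle time = Q*/D × 360 = 1274.67 / 55,440 × 360 ≈ 8.277 days.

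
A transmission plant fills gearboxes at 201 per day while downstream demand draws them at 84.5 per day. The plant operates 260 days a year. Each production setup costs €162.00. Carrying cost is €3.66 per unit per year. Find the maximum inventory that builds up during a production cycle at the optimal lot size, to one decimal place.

I_max ≈ 1,061.7 gearboxes

Annual demand D = 84.5 × 260 = 21,970.
Production build-up factor (1 − d/p) = 1 − 84.5/201 = 0.5796.
Q* = √(2DS / (H(1 − d/p))) = √(2 × 21,970 × 162 / (3.66 × 0.5796)).
= √(7,118,280 / 2.1213) ≈ 1831.817.
Maximum inventory = Q*(1 − d/p) = 1831.817 × 0.5796 ≈ 1061.725.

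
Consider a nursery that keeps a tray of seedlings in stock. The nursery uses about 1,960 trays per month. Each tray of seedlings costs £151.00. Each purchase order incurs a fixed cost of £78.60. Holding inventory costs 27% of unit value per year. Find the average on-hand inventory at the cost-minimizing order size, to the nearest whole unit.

Average inventory ≈ 151 trays

Annual demand D = 1,960 × 12 = 23,520.
Holding cost H = 0.27 × £151.00 = £40.7700 per unit per year.
Q* = √(2DS/H) = √(2 × 23,520 × 78.6 / 40.77) ≈ 301.14.
Average inventory = Q*/2 ≈ 301.14 / 2 = 150.572.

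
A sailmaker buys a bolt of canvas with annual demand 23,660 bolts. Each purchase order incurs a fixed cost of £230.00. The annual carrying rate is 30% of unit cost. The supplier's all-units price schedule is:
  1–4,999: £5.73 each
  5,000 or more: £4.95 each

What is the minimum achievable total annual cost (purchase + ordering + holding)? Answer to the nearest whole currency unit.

Holding cost per unit per year at price C is H = 0.30·C.
Evaluate total cost at each tier's feasible EOQ or, if the EOQ is below the tier, at the tier's minimum quantity.
EOQ at £5.73 = 2516.2 (feasible in tier 1): TC = 23,660×£5.73 + (23,660/2516.2)×230 + (2516.2/2)×0.30×£5.73 = £139,897.18.
EOQ at £4.95 = 2707.2 < 5000, so use break Q=5000: TC = 23,660×£4.95 + (23,660/5000.0)×230 + (5000.0/2)×0.30×£4.95 = £121,917.86.
Lowest total cost among the candidates is at Q = 5000.0.

TC* ≈ £121,918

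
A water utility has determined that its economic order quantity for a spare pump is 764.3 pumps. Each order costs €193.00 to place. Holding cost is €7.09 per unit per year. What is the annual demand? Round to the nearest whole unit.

The basic EOQ model gives Q* = √(2DS/H); rearrange for the unknown.
From Q* = √(2DS/H): D = Q*²H / (2S) = 764.3² × 7.09 / (2 × 193) = 10729.677.

D ≈ 10,730 pumps per year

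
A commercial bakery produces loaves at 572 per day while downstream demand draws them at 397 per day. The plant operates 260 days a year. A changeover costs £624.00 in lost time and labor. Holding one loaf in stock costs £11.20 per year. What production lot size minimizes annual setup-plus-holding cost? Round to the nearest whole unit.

Q* ≈ 6,131 loaves

Annual demand D = 397 × 260 = 103,220.
Production build-up factor (1 − d/p) = 1 − 397/572 = 0.3059.
Q* = √(2DS / (H(1 − d/p))) = √(2 × 103,220 × 624 / (11.2 × 0.3059)).
= √(128,818,560 / 3.4266) ≈ 6131.394.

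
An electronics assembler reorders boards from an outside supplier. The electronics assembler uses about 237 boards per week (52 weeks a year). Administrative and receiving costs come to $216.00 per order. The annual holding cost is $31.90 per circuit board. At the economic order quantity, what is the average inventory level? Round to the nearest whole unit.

Annual demand D = 237 × 52 = 12,324.
The optimal lot size = √(2DS/H) = √(2 × 12,324 × 216 / 31.9) ≈ 408.53.
Average inventory = Q*/2 ≈ 408.53 / 2 = 204.264.

Average inventory ≈ 204 boards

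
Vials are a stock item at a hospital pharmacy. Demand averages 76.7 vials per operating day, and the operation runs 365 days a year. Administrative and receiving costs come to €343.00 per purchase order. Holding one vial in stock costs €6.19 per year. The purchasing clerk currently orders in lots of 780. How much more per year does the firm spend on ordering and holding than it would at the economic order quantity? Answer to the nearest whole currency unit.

Extra cost ≈ €3,822 per year

Annual demand D = 76.7 × 365 = 27,995.5.
EOQ = √(2DS/H) = √(2 × 27,995.5 × 343 / 6.19) ≈ 1761.41.
Cost at Q* = (D/Q*)S + (Q*/2)H = √(2DSH) ≈ €10,903.14.
Cost at Q = 780: (27,995.5/780)×343 + (780/2)×6.19 = €12,310.84 + €2,414.10 = €14,724.94.
Excess = €14,724.94 − €10,903.14 = €3,821.80.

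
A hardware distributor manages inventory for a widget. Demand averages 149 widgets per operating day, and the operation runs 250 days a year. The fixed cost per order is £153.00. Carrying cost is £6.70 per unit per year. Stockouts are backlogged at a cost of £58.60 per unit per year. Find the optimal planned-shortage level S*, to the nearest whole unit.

Annual demand D = 149 × 250 = 37,250.
With planned backorders, Q* = √(2DS/H) · √((H+B)/B).
√(2DS/H) = √(2 × 37,250 × 153 / 6.7) = 1304.327.
√((H+B)/B) = √((6.7+58.6)/58.6) = 1.0556.
Q* ≈ 1376.874.
S* = Q* · H/(H+B) = 1376.874 × 6.7/65.3 ≈ 141.272.

S* ≈ 141 widgets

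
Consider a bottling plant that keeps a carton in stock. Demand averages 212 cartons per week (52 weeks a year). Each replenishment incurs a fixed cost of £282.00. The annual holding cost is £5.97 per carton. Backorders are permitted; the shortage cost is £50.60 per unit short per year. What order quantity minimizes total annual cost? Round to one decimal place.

Annual demand D = 212 × 52 = 11,024.
With planned backorders, Q* = √(2DS/H) · √((H+B)/B).
√(2DS/H) = √(2 × 11,024 × 282 / 5.97) = 1020.521.
√((H+B)/B) = √((5.97+50.6)/50.6) = 1.0573.
Q* ≈ 1079.046.

Q* ≈ 1,079.0 cartons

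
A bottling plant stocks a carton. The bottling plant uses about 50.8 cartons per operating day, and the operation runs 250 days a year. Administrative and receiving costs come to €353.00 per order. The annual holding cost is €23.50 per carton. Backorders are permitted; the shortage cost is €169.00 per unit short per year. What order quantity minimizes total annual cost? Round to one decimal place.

Annual demand D = 50.8 × 250 = 12,700.
With planned backorders, Q* = √(2DS/H) · √((H+B)/B).
√(2DS/H) = √(2 × 12,700 × 353 / 23.5) = 617.690.
√((H+B)/B) = √((23.5+169)/169) = 1.0673.
Q* ≈ 659.238.

Q* ≈ 659.2 cartons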